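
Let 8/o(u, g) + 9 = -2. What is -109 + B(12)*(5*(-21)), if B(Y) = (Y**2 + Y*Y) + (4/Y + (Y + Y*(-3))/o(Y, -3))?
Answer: -33849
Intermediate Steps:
o(u, g) = -8/11 (o(u, g) = 8/(-9 - 2) = 8/(-11) = 8*(-1/11) = -8/11)
B(Y) = 2*Y**2 + 4/Y + 11*Y/4 (B(Y) = (Y**2 + Y*Y) + (4/Y + (Y + Y*(-3))/(-8/11)) = (Y**2 + Y**2) + (4/Y + (Y - 3*Y)*(-11/8)) = 2*Y**2 + (4/Y - 2*Y*(-11/8)) = 2*Y**2 + (4/Y + 11*Y/4) = 2*Y**2 + 4/Y + 11*Y/4)
-109 + B(12)*(5*(-21)) = -109 + ((1/4)*(16 + 12**2*(11 + 8*12))/12)*(5*(-21)) = -109 + ((1/4)*(1/12)*(16 + 144*(11 + 96)))*(-105) = -109 + ((1/4)*(1/12)*(16 + 144*107))*(-105) = -109 + ((1/4)*(1/12)*(16 + 15408))*(-105) = -109 + ((1/4)*(1/12)*15424)*(-105) = -109 + (964/3)*(-105) = -109 - 33740 = -33849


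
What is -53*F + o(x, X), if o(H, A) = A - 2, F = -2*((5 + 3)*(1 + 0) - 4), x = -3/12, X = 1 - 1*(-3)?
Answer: 426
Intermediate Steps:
X = 4 (X = 1 + 3 = 4)
x = -¼ (x = -3*1/12 = -¼ ≈ -0.25000)
F = -8 (F = -2*(8*1 - 4) = -2*(8 - 4) = -2*4 = -8)
o(H, A) = -2 + A
-53*F + o(x, X) = -53*(-8) + (-2 + 4) = 424 + 2 = 426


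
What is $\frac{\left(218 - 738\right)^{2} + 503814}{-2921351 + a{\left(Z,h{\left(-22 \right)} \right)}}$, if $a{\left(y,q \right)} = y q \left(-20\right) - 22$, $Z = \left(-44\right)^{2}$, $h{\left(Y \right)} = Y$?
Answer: $- \frac{774214}{2069533} \approx -0.3741$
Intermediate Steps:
$Z = 1936$
$a{\left(y,q \right)} = -22 - 20 q y$ ($a{\left(y,q \right)} = q y \left(-20\right) - 22 = - 20 q y - 22 = -22 - 20 q y$)
$\frac{\left(218 - 738\right)^{2} + 503814}{-2921351 + a{\left(Z,h{\left(-22 \right)} \right)}} = \frac{\left(218 - 738\right)^{2} + 503814}{-2921351 - \left(22 - 851840\right)} = \frac{\left(-520\right)^{2} + 503814}{-2921351 + \left(-22 + 851840\right)} = \frac{270400 + 503814}{-2921351 + 851818} = \frac{774214}{-2069533} = 774214 \left(- \frac{1}{2069533}\right) = - \frac{774214}{2069533}$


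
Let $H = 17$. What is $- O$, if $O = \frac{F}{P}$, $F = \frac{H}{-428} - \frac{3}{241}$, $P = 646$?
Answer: $\frac{5381}{66633608} \approx 8.0755 \cdot 10^{-5}$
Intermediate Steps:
$F = - \frac{5381}{103148}$ ($F = \frac{17}{-428} - \frac{3}{241} = 17 \left(- \frac{1}{428}\right) - \frac{3}{241} = - \frac{17}{428} - \frac{3}{241} = - \frac{5381}{103148} \approx -0.052168$)
$O = - \frac{5381}{66633608}$ ($O = - \frac{5381}{103148 \cdot 646} = \left(- \frac{5381}{103148}\right) \frac{1}{646} = - \frac{5381}{66633608} \approx -8.0755 \cdot 10^{-5}$)
$- O = \left(-1\right) \left(- \frac{5381}{66633608}\right) = \frac{5381}{66633608}$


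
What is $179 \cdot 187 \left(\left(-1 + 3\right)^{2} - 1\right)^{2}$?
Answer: $301257$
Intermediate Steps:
$179 \cdot 187 \left(\left(-1 + 3\right)^{2} - 1\right)^{2} = 33473 \left(2^{2} - 1\right)^{2} = 33473 \left(4 - 1\right)^{2} = 33473 \cdot 3^{2} = 33473 \cdot 9 = 301257$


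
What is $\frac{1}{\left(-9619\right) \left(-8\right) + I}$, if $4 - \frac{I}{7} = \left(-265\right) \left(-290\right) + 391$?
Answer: $- \frac{1}{463707} \approx -2.1565 \cdot 10^{-6}$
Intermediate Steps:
$I = -540659$ ($I = 28 - 7 \left(\left(-265\right) \left(-290\right) + 391\right) = 28 - 7 \left(76850 + 391\right) = 28 - 540687 = -540659$)
$\frac{1}{\left(-9619\right) \left(-8\right) + I} = \frac{1}{\left(-9619\right) \left(-8\right) - 540659} = \frac{1}{76952 - 540659} = \frac{1}{-463707} = - \frac{1}{463707}$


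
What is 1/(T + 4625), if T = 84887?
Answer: 1/89512 ≈ 1.1172e-5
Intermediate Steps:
1/(T + 4625) = 1/(84887 + 4625) = 1/89512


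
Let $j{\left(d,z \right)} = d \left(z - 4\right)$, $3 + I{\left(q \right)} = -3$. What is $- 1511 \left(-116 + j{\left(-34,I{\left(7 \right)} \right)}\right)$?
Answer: $-338464$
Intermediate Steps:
$I{\left(q \right)} = -6$ ($I{\left(q \right)} = -3 - 3 = -6$)
$j{\left(d,z \right)} = d \left(-4 + z\right)$
$- 1511 \left(-116 + j{\left(-34,I{\left(7 \right)} \right)}\right) = - 1511 \left(-116 - 34 \left(-4 - 6\right)\right) = - 1511 \left(-116 - -340\right) = - 1511 \left(-116 + 340\right) = \left(-1511\right) 224 = -338464$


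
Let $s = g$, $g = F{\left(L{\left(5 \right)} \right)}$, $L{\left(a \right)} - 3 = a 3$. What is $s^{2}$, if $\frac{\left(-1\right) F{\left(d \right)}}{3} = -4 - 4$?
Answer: $576$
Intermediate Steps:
$L{\left(a \right)} = 3 + 3 a$ ($L{\left(a \right)} = 3 + a 3 = 3 + 3 a$)
$F{\left(d \right)} = 24$ ($F{\left(d \right)} = - 3 \left(-4 - 4\right) = \left(-3\right) \left(-8\right) = 24$)
$g = 24$
$s = 24$
$s^{2} = 24^{2} = 576$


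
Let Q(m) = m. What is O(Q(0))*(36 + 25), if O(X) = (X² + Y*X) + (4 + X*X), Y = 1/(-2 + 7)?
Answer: 244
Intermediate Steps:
Y = ⅕ (Y = 1/5 = ⅕ ≈ 0.20000)
O(X) = 4 + 2*X² + X/5 (O(X) = (X² + X/5) + (4 + X*X) = (X² + X/5) + (4 + X²) = 4 + 2*X² + X/5)
O(Q(0))*(36 + 25) = (4 + 2*0² + (⅕)*0)*(36 + 25) = (4 + 2*0 + 0)*61 = (4 + 0 + 0)*61 = 4*61 = 244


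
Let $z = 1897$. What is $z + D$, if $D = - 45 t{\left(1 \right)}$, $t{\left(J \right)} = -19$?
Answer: $2752$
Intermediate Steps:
$D = 855$ ($D = \left(-45\right) \left(-19\right) = 855$)
$z + D = 1897 + 855 = 2752$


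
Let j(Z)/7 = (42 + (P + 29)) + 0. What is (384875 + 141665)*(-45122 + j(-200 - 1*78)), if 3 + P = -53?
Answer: -23703251180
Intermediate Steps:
P = -56 (P = -3 - 53 = -56)
j(Z) = 105 (j(Z) = 7*((42 + (-56 + 29)) + 0) = 7*((42 - 27) + 0) = 7*(15 + 0) = 7*15 = 105)
(384875 + 141665)*(-45122 + j(-200 - 1*78)) = (384875 + 141665)*(-45122 + 105) = 526540*(-45017) = -23703251180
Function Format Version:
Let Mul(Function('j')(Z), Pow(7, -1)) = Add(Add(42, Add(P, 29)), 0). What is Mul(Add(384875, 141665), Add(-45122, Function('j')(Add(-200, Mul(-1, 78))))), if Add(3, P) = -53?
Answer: -23703251180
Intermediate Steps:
P = -56 (P = Add(-3, -53) = -56)
Function('j')(Z) = 105 (Function('j')(Z) = Mul(7, Add(Add(42, Add(-56, 29)), 0)) = Mul(7, Add(Add(42, -27), 0)) = Mul(7, Add(15, 0)) = Mul(7, 15) = 105)
Mul(Add(384875, 141665), Add(-45122, Function('j')(Add(-200, Mul(-1, 78))))) = Mul(Add(384875, 141665), Add(-45122, 105)) = Mul(526540, -45017) = -23703251180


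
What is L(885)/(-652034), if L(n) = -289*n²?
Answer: 226352025/652034 ≈ 347.15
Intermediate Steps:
L(885)/(-652034) = -289*885²/(-652034) = -289*783225*(-1/652034) = -226352025*(-1/652034) = 226352025/652034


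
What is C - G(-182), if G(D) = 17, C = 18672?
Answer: 18655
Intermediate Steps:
C - G(-182) = 18672 - 1*17 = 18672 - 17 = 18655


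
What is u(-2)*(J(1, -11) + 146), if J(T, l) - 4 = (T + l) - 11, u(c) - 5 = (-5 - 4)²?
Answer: 11094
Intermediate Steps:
u(c) = 86 (u(c) = 5 + (-5 - 4)² = 5 + (-9)² = 5 + 81 = 86)
J(T, l) = -7 + T + l (J(T, l) = 4 + ((T + l) - 11) = 4 + (-11 + T + l) = -7 + T + l)
u(-2)*(J(1, -11) + 146) = 86*((-7 + 1 - 11) + 146) = 86*(-17 + 146) = 86*129 = 11094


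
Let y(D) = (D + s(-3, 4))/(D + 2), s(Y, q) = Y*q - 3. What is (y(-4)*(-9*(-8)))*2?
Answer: 1368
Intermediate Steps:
s(Y, q) = -3 + Y*q
y(D) = (-15 + D)/(2 + D) (y(D) = (D + (-3 - 3*4))/(D + 2) = (D + (-3 - 12))/(2 + D) = (D - 15)/(2 + D) = (-15 + D)/(2 + D))
(y(-4)*(-9*(-8)))*2 = (((-15 - 4)/(2 - 4))*(-9*(-8)))*2 = ((-19/(-2))*72)*2 = (-½*(-19)*72)*2 = ((19/2)*72)*2 = 684*2 = 1368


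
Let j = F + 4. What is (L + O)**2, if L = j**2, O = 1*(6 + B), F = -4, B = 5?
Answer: 121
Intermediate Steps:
O = 11 (O = 1*(6 + 5) = 1*11 = 11)
j = 0 (j = -4 + 4 = 0)
L = 0 (L = 0**2 = 0)
(L + O)**2 = (0 + 11)**2 = 11**2 = 121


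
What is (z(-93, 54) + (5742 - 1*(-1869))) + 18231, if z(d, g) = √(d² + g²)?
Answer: 25842 + 3*√1285 ≈ 25950.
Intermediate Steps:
(z(-93, 54) + (5742 - 1*(-1869))) + 18231 = (√((-93)² + 54²) + (5742 - 1*(-1869))) + 18231 = (√(8649 + 2916) + (5742 + 1869)) + 18231 = (√11565 + 7611) + 18231 = (3*√1285 + 7611) + 18231 = (7611 + 3*√1285) + 18231 = 25842 + 3*√1285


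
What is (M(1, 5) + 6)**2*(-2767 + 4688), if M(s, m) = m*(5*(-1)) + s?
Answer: 622404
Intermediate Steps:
M(s, m) = s - 5*m (M(s, m) = m*(-5) + s = -5*m + s = s - 5*m)
(M(1, 5) + 6)**2*(-2767 + 4688) = ((1 - 5*5) + 6)**2*(-2767 + 4688) = ((1 - 25) + 6)**2*1921 = (-24 + 6)**2*1921 = (-18)**2*1921 = 324*1921 = 622404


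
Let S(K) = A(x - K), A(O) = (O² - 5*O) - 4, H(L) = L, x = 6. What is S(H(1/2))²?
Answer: 25/16 ≈ 1.5625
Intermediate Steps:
A(O) = -4 + O² - 5*O
S(K) = -34 + (6 - K)² + 5*K (S(K) = -4 + (6 - K)² - 5*(6 - K) = -4 + (6 - K)² + (-30 + 5*K) = -34 + (6 - K)² + 5*K)
S(H(1/2))² = (2 + (1/2)² - 7/2)² = (2 + (½)² - 7*½)² = (2 + ¼ - 7/2)² = (-5/4)² = 25/16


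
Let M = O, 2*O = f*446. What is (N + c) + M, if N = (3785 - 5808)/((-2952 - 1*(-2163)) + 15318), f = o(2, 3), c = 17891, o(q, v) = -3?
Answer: 250216415/14529 ≈ 17222.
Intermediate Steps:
f = -3
O = -669 (O = (-3*446)/2 = (½)*(-1338) = -669)
M = -669
N = -2023/14529 (N = -2023/((-2952 + 2163) + 15318) = -2023/(-789 + 15318) = -2023/14529 ≈ -0.13924)
(N + c) + M = (-2023/14529 + 17891) - 669 = 259936316/14529 - 669 = 250216415/14529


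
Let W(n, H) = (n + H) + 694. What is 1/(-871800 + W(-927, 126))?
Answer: -1/871907 ≈ -1.1469e-6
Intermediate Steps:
W(n, H) = 694 + H + n (W(n, H) = (H + n) + 694 = 694 + H + n)
1/(-871800 + W(-927, 126)) = 1/(-871800 + (694 + 126 - 927)) = 1/(-871800 - 107) = 1/(-871907) = -1/871907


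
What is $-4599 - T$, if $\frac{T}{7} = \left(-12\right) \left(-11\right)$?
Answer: $-5523$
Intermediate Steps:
$T = 924$ ($T = 7 \left(\left(-12\right) \left(-11\right)\right) = 7 \cdot 132 = 924$)
$-4599 - T = -4599 - 924 = -5523$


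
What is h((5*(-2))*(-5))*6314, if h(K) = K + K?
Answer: 631400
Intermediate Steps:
h(K) = 2*K
h((5*(-2))*(-5))*6314 = (2*((5*(-2))*(-5)))*6314 = (2*(-10*(-5)))*6314 = (2*50)*6314 = 100*6314 = 631400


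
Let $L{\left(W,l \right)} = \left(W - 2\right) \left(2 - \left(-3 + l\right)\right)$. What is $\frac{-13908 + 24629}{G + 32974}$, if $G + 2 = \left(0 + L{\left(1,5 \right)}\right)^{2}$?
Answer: $\frac{10721}{32972} \approx 0.32515$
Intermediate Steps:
$L{\left(W,l \right)} = \left(-2 + W\right) \left(5 - l\right)$
$G = -2$ ($G = -2 + \left(0 + \left(-10 + 2 \cdot 5 + 5 \cdot 1 - 1 \cdot 5\right)\right)^{2} = -2 + \left(0 + \left(-10 + 10 + 5 - 5\right)\right)^{2} = -2 + \left(0 + 0\right)^{2} = -2 + 0^{2} = -2 + 0 = -2$)
$\frac{-13908 + 24629}{G + 32974} = \frac{-13908 + 24629}{-2 + 32974} = \frac{10721}{32972}$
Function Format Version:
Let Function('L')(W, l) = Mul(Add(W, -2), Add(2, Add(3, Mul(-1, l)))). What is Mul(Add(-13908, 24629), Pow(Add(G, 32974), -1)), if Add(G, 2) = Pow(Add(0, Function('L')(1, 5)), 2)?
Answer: Rational(10721, 32972) ≈ 0.32515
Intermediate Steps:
Function('L')(W, l) = Mul(Add(-2, W), Add(5, Mul(-1, l)))
G = -2 (G = Add(-2, Pow(Add(0, Add(-10, Mul(2, 5), Mul(5, 1), Mul(-1, 1, 5))), 2)) = Add(-2, Pow(Add(0, Add(-10, 10, 5, -5)), 2)) = Add(-2, Pow(Add(0, 0), 2)) = Add(-2, Pow(0, 2)) = Add(-2, 0) = -2)
Mul(Add(-13908, 24629), Pow(Add(G, 32974), -1)) = Mul(Add(-13908, 24629), Pow(Add(-2, 32974), -1)) = Mul(10721, Pow(32972, -1)) = Mul(10721, Rational(1, 32972)) = Rational(10721, 32972)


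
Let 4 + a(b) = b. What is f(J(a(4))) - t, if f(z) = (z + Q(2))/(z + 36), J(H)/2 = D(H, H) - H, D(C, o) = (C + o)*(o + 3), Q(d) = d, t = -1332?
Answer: 23977/18 ≈ 1332.1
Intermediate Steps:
a(b) = -4 + b
D(C, o) = (3 + o)*(C + o) (D(C, o) = (C + o)*(3 + o) = (3 + o)*(C + o))
J(H) = 4*H² + 10*H (J(H) = 2*((H² + 3*H + 3*H + H*H) - H) = 2*((H² + 3*H + 3*H + H²) - H) = 2*((2*H² + 6*H) - H) = 2*(2*H² + 5*H) = 4*H² + 10*H)
f(z) = (2 + z)/(36 + z) (f(z) = (z + 2)/(z + 36) = (2 + z)/(36 + z))
f(J(a(4))) - t = (2 + 2*(-4 + 4)*(5 + 2*(-4 + 4)))/(36 + 2*(-4 + 4)*(5 + 2*(-4 + 4))) - 1*(-1332) = (2 + 2*0*(5 + 2*0))/(36 + 2*0*(5 + 2*0)) + 1332 = (2 + 2*0*(5 + 0))/(36 + 2*0*(5 + 0)) + 1332 = (2 + 2*0*5)/(36 + 2*0*5) + 1332 = (2 + 0)/(36 + 0) + 1332 = 2/36 + 1332 = (1/36)*2 + 1332 = 1/18 + 1332 = 23977/18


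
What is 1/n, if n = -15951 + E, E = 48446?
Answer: 1/32495 ≈ 3.0774e-5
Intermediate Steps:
n = 32495 (n = -15951 + 48446 = 32495)
1/n = 1/32495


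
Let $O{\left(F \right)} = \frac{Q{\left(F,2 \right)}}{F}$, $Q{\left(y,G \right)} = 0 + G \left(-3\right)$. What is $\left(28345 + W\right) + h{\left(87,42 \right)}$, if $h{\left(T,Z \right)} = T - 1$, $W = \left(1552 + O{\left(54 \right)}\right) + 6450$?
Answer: $\frac{327896}{9} \approx 36433.0$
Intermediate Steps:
$Q{\left(y,G \right)} = - 3 G$ ($Q{\left(y,G \right)} = 0 - 3 G = - 3 G$)
$O{\left(F \right)} = - \frac{6}{F}$ ($O{\left(F \right)} = \frac{\left(-3\right) 2}{F} = - \frac{6}{F}$)
$W = \frac{72017}{9}$ ($W = \left(1552 - \frac{6}{54}\right) + 6450 = \left(1552 - \frac{1}{9}\right) + 6450 = \frac{13967}{9} + 6450 = \frac{72017}{9} \approx 8001.9$)
$h{\left(T,Z \right)} = -1 + T$ ($h{\left(T,Z \right)} = T - 1 = -1 + T$)
$\left(28345 + W\right) + h{\left(87,42 \right)} = \left(28345 + \frac{72017}{9}\right) + \left(-1 + 87\right) = \frac{327122}{9} + 86 = \frac{327896}{9}$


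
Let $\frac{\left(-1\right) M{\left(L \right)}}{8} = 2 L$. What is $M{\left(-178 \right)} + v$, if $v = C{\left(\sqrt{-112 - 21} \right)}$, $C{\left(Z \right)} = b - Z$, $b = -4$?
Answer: $2844 - i \sqrt{133} \approx 2844.0 - 11.533 i$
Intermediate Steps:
$M{\left(L \right)} = - 16 L$ ($M{\left(L \right)} = - 8 \cdot 2 L = - 16 L$)
$C{\left(Z \right)} = -4 - Z$
$v = -4 - i \sqrt{133}$ ($v = -4 - \sqrt{-112 - 21} = -4 - \sqrt{-133} = -4 - i \sqrt{133} \approx -4.0 - 11.533 i$)
$M{\left(-178 \right)} + v = \left(-16\right) \left(-178\right) - \left(4 + i \sqrt{133}\right) = 2848 - \left(4 + i \sqrt{133}\right) = 2844 - i \sqrt{133}$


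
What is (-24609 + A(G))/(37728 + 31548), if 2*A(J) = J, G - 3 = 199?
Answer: -6127/17319 ≈ -0.35377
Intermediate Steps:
G = 202 (G = 3 + 199 = 202)
A(J) = J/2
(-24609 + A(G))/(37728 + 31548) = (-24609 + (1/2)*202)/(37728 + 31548) = (-24609 + 101)/69276 = -24508*1/69276 = -6127/17319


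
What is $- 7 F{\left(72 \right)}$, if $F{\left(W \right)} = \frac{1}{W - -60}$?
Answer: $- \frac{7}{132} \approx -0.05303$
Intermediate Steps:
$F{\left(W \right)} = \frac{1}{60 + W}$ ($F{\left(W \right)} = \frac{1}{W + 60} = \frac{1}{60 + W}$)
$- 7 F{\left(72 \right)} = - \frac{7}{60 + 72} = - \frac{7}{132}$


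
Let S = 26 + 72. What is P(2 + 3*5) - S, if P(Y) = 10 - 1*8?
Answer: -96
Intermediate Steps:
S = 98
P(Y) = 2 (P(Y) = 10 - 8 = 2)
P(2 + 3*5) - S = 2 - 1*98 = 2 - 98 = -96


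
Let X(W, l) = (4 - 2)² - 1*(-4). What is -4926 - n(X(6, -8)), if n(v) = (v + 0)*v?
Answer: -4990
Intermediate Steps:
X(W, l) = 8 (X(W, l) = 2² + 4 = 4 + 4 = 8)
n(v) = v² (n(v) = v*v = v²)
-4926 - n(X(6, -8)) = -4926 - 1*8² = -4926 - 1*64 = -4926 - 64 = -4990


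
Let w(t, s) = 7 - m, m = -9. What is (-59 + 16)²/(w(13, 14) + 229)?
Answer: 1849/245 ≈ 7.5469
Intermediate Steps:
w(t, s) = 16 (w(t, s) = 7 - 1*(-9) = 7 + 9 = 16)
(-59 + 16)²/(w(13, 14) + 229) = (-59 + 16)²/(16 + 229) = (-43)²/245 = 1849*(1/245) = 1849/245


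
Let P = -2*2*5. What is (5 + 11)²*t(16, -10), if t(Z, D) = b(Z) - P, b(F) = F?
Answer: 9216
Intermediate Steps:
P = -20 (P = -4*5 = -20)
t(Z, D) = 20 + Z (t(Z, D) = Z - 1*(-20) = Z + 20 = 20 + Z)
(5 + 11)²*t(16, -10) = (5 + 11)²*(20 + 16) = 16²*36 = 256*36 = 9216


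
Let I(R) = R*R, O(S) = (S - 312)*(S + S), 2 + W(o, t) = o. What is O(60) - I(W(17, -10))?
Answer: -30465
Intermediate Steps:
W(o, t) = -2 + o
O(S) = 2*S*(-312 + S) (O(S) = (-312 + S)*(2*S) = 2*S*(-312 + S))
I(R) = R²
O(60) - I(W(17, -10)) = 2*60*(-312 + 60) - (-2 + 17)² = 2*60*(-252) - 1*15² = -30240 - 1*225 = -30240 - 225 = -30465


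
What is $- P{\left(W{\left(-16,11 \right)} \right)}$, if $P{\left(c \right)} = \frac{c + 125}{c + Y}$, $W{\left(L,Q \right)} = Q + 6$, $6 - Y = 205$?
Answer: $\frac{71}{91} \approx 0.78022$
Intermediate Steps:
$Y = -199$ ($Y = 6 - 205 = -199$)
$W{\left(L,Q \right)} = 6 + Q$
$P{\left(c \right)} = \frac{125 + c}{-199 + c}$ ($P{\left(c \right)} = \frac{c + 125}{c - 199} = \frac{125 + c}{-199 + c}$)
$- P{\left(W{\left(-16,11 \right)} \right)} = - \frac{125 + \left(6 + 11\right)}{-199 + \left(6 + 11\right)} = - \frac{125 + 17}{-199 + 17} = - \frac{142}{-182} = - \frac{\left(-1\right) 142}{182} = \left(-1\right) \left(- \frac{71}{91}\right) = \frac{71}{91}$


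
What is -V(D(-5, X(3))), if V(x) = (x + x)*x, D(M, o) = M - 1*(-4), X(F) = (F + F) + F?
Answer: -2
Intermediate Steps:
X(F) = 3*F (X(F) = 2*F + F = 3*F)
D(M, o) = 4 + M (D(M, o) = M + 4 = 4 + M)
V(x) = 2*x² (V(x) = (2*x)*x = 2*x²)
-V(D(-5, X(3))) = -2*(4 - 5)² = -2*(-1)² = -2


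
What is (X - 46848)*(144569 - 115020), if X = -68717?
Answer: -3414830185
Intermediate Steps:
(X - 46848)*(144569 - 115020) = (-68717 - 46848)*(144569 - 115020) = -115565*29549 = -3414830185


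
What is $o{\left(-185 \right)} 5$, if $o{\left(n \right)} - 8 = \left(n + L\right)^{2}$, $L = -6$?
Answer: $182445$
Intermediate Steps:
$o{\left(n \right)} = 8 + \left(-6 + n\right)^{2}$ ($o{\left(n \right)} = 8 + \left(n - 6\right)^{2} = 8 + \left(-6 + n\right)^{2}$)
$o{\left(-185 \right)} 5 = \left(8 + \left(-6 - 185\right)^{2}\right) 5 = \left(8 + \left(-191\right)^{2}\right) 5 = \left(8 + 36481\right) 5 = 36489 \cdot 5 = 182445$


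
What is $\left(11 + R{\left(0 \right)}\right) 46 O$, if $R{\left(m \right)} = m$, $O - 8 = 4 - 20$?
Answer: $-4048$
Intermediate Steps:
$O = -8$ ($O = 8 + \left(4 - 20\right) = 8 - 16 = -8$)
$\left(11 + R{\left(0 \right)}\right) 46 O = \left(11 + 0\right) 46 \left(-8\right) = 11 \cdot 46 \left(-8\right) = 506 \left(-8\right) = -4048$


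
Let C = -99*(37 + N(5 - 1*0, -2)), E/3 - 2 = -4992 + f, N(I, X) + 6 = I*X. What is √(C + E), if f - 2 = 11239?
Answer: √16674 ≈ 129.13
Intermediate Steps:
f = 11241 (f = 2 + 11239 = 11241)
N(I, X) = -6 + I*X
E = 18753 (E = 6 + 3*(-4992 + 11241) = 6 + 3*6249 = 6 + 18747 = 18753)
C = -2079 (C = -99*(37 + (-6 + (5 - 1*0)*(-2))) = -99*(37 + (-6 + (5 + 0)*(-2))) = -99*(37 + (-6 + 5*(-2))) = -99*(37 + (-6 - 10)) = -99*(37 - 16) = -99*21 = -2079)
√(C + E) = √(-2079 + 18753) = √16674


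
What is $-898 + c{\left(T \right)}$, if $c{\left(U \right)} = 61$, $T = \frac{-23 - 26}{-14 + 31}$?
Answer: $-837$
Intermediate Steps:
$T = - \frac{49}{17} \approx -2.8824$
$-898 + c{\left(T \right)} = -898 + 61 = -837$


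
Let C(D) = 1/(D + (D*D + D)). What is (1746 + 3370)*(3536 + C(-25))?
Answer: 10401856316/575 ≈ 1.8090e+7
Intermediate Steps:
C(D) = 1/(D² + 2*D) (C(D) = 1/(D + (D² + D)) = 1/(D + (D + D²)) = 1/(D² + 2*D))
(1746 + 3370)*(3536 + C(-25)) = (1746 + 3370)*(3536 + 1/((-25)*(2 - 25))) = 5116*(3536 - 1/25/(-23)) = 5116*(3536 - 1/25*(-1/23)) = 5116*(3536 + 1/575) = 5116*(2033201/575) = 10401856316/575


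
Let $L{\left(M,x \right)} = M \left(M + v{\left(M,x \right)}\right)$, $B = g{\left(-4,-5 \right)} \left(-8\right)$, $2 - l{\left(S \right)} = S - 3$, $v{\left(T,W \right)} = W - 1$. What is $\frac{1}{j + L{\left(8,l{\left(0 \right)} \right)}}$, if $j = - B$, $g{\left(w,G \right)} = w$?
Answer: $\frac{1}{64} \approx 0.015625$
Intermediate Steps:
$v{\left(T,W \right)} = -1 + W$
$l{\left(S \right)} = 5 - S$ ($l{\left(S \right)} = 2 - \left(S - 3\right) = 2 - \left(-3 + S\right) = 5 - S$)
$B = 32$ ($B = \left(-4\right) \left(-8\right) = 32$)
$L{\left(M,x \right)} = M \left(-1 + M + x\right)$ ($L{\left(M,x \right)} = M \left(M + \left(-1 + x\right)\right) = M \left(-1 + M + x\right)$)
$j = -32$ ($j = \left(-1\right) 32 = -32$)
$\frac{1}{j + L{\left(8,l{\left(0 \right)} \right)}} = \frac{1}{-32 + 8 \left(-1 + 8 + \left(5 - 0\right)\right)} = \frac{1}{-32 + 8 \left(-1 + 8 + \left(5 + 0\right)\right)} = \frac{1}{-32 + 8 \left(-1 + 8 + 5\right)} = \frac{1}{-32 + 8 \cdot 12} = \frac{1}{-32 + 96} = \frac{1}{64}$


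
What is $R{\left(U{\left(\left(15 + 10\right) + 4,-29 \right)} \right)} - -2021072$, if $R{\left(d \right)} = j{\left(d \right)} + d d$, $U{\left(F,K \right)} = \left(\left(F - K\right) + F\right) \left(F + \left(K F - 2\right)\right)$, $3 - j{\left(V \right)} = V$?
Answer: $5017281017$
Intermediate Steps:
$j{\left(V \right)} = 3 - V$
$U{\left(F,K \right)} = \left(- K + 2 F\right) \left(-2 + F + F K\right)$ ($U{\left(F,K \right)} = \left(- K + 2 F\right) \left(F + \left(F K - 2\right)\right) = \left(- K + 2 F\right) \left(F + \left(-2 + F K\right)\right) = \left(- K + 2 F\right) \left(-2 + F + F K\right)$)
$R{\left(d \right)} = 3 + d^{2} - d$ ($R{\left(d \right)} = \left(3 - d\right) + d d = \left(3 - d\right) + d^{2} = 3 + d^{2} - d$)
$R{\left(U{\left(\left(15 + 10\right) + 4,-29 \right)} \right)} - -2021072 = \left(3 + \left(- 4 \left(\left(15 + 10\right) + 4\right) + 2 \left(-29\right) + 2 \left(\left(15 + 10\right) + 4\right)^{2} - \left(\left(15 + 10\right) + 4\right) \left(-29\right) - \left(\left(15 + 10\right) + 4\right) \left(-29\right)^{2} + 2 \left(-29\right) \left(\left(15 + 10\right) + 4\right)^{2}\right)^{2} - \left(- 4 \left(\left(15 + 10\right) + 4\right) + 2 \left(-29\right) + 2 \left(\left(15 + 10\right) + 4\right)^{2} - \left(\left(15 + 10\right) + 4\right) \left(-29\right) - \left(\left(15 + 10\right) + 4\right) \left(-29\right)^{2} + 2 \left(-29\right) \left(\left(15 + 10\right) + 4\right)^{2}\right)\right) - -2021072 = \left(3 + \left(- 4 \left(25 + 4\right) - 58 + 2 \left(25 + 4\right)^{2} - \left(25 + 4\right) \left(-29\right) - \left(25 + 4\right) 841 + 2 \left(-29\right) \left(25 + 4\right)^{2}\right)^{2} - \left(- 4 \left(25 + 4\right) - 58 + 2 \left(25 + 4\right)^{2} - \left(25 + 4\right) \left(-29\right) - \left(25 + 4\right) 841 + 2 \left(-29\right) \left(25 + 4\right)^{2}\right)\right) + 2021072 = \left(3 + \left(\left(-4\right) 29 - 58 + 2 \cdot 29^{2} - 29 \left(-29\right) - 29 \cdot 841 + 2 \left(-29\right) 29^{2}\right)^{2} - \left(\left(-4\right) 29 - 58 + 2 \cdot 29^{2} - 29 \left(-29\right) - 29 \cdot 841 + 2 \left(-29\right) 29^{2}\right)\right) + 2021072 = \left(3 + \left(-116 - 58 + 2 \cdot 841 + 841 - 24389 + 2 \left(-29\right) 841\right)^{2} - \left(-116 - 58 + 2 \cdot 841 + 841 - 24389 + 2 \left(-29\right) 841\right)\right) + 2021072 = \left(3 + \left(-116 - 58 + 1682 + 841 - 24389 - 48778\right)^{2} - \left(-116 - 58 + 1682 + 841 - 24389 - 48778\right)\right) + 2021072 = \left(3 + \left(-70818\right)^{2} - -70818\right) + 2021072 = \left(3 + 5015189124 + 70818\right) + 2021072 = 5015259945 + 2021072 = 5017281017$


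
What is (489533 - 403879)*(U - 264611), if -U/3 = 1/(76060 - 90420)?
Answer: -162734632336439/7180 ≈ -2.2665e+10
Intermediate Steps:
U = 3/14360 (U = -3/(76060 - 90420) = -3/(-14360) = -3*(-1/14360) = 3/14360 ≈ 0.00020891)
(489533 - 403879)*(U - 264611) = (489533 - 403879)*(3/14360 - 264611) = 85654*(-3799813957/14360) = -162734632336439/7180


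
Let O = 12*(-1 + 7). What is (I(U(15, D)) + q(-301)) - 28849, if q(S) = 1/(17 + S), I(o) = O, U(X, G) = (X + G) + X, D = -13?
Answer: -8172669/284 ≈ -28777.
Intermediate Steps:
O = 72 (O = 12*6 = 72)
U(X, G) = G + 2*X (U(X, G) = (G + X) + X = G + 2*X)
I(o) = 72
(I(U(15, D)) + q(-301)) - 28849 = (72 + 1/(17 - 301)) - 28849 = (72 + 1/(-284)) - 28849 = (72 - 1/284) - 28849 = 20447/284 - 28849 = -8172669/284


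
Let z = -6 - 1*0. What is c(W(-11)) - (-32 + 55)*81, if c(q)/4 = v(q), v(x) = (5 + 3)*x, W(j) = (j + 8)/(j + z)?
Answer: -31575/17 ≈ -1857.4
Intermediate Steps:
z = -6 (z = -6 + 0 = -6)
W(j) = (8 + j)/(-6 + j) (W(j) = (j + 8)/(j - 6) = (8 + j)/(-6 + j))
v(x) = 8*x
c(q) = 32*q (c(q) = 4*(8*q) = 32*q)
c(W(-11)) - (-32 + 55)*81 = 32*((8 - 11)/(-6 - 11)) - (-32 + 55)*81 = 32*(-3/(-17)) - 23*81 = 32*(-1/17*(-3)) - 1*1863 = 32*(3/17) - 1863 = 96/17 - 1863 = -31575/17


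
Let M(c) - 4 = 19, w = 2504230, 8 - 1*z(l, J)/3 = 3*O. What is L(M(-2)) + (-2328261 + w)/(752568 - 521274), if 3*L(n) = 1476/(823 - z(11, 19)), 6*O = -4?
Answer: 253340065/183416142 ≈ 1.3812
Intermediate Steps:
O = -⅔ (O = (⅙)*(-4) = -⅔ ≈ -0.66667)
z(l, J) = 30 (z(l, J) = 24 - 9*(-2)/3 = 24 - 3*(-2) = 24 + 6 = 30)
M(c) = 23 (M(c) = 4 + 19 = 23)
L(n) = 492/793 (L(n) = (1476/(823 - 1*30))/3 = (1476/(823 - 30))/3 = (1476/793)/3 = (1476*(1/793))/3 = (⅓)*(1476/793) = 492/793)
L(M(-2)) + (-2328261 + w)/(752568 - 521274) = 492/793 + (-2328261 + 2504230)/(752568 - 521274) = 492/793 + 175969/231294 = 253340065/183416142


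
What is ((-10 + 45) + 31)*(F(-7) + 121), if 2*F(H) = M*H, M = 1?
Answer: 7755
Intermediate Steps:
F(H) = H/2 (F(H) = (1*H)/2 = H/2)
((-10 + 45) + 31)*(F(-7) + 121) = ((-10 + 45) + 31)*((½)*(-7) + 121) = (35 + 31)*(-7/2 + 121) = 66*(235/2) = 7755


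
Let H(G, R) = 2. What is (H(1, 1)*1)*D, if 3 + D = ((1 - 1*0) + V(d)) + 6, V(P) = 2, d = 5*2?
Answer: 12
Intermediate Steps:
d = 10
D = 6 (D = -3 + (((1 - 1*0) + 2) + 6) = -3 + (((1 + 0) + 2) + 6) = -3 + ((1 + 2) + 6) = -3 + (3 + 6) = -3 + 9 = 6)
(H(1, 1)*1)*D = (2*1)*6 = 2*6 = 12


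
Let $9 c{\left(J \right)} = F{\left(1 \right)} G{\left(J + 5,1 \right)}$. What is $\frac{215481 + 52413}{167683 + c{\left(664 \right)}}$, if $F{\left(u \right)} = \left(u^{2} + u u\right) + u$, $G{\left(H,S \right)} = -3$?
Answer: $\frac{44649}{27947} \approx 1.5976$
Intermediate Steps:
$F{\left(u \right)} = u + 2 u^{2}$ ($F{\left(u \right)} = \left(u^{2} + u^{2}\right) + u = 2 u^{2} + u = u + 2 u^{2}$)
$c{\left(J \right)} = -1$ ($c{\left(J \right)} = \frac{1 \left(1 + 2 \cdot 1\right) \left(-3\right)}{9} = \frac{1 \left(1 + 2\right) \left(-3\right)}{9} = \frac{1 \cdot 3 \left(-3\right)}{9} = \frac{3 \left(-3\right)}{9} = \frac{1}{9} \left(-9\right) = -1$)
$\frac{215481 + 52413}{167683 + c{\left(664 \right)}} = \frac{215481 + 52413}{167683 - 1} = \frac{267894}{167682} = 267894 \cdot \frac{1}{167682} = \frac{44649}{27947}$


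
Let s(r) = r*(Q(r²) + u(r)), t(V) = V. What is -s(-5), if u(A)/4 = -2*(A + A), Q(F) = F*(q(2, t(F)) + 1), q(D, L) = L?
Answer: 3650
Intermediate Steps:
Q(F) = F*(1 + F) (Q(F) = F*(F + 1) = F*(1 + F))
u(A) = -16*A (u(A) = 4*(-2*(A + A)) = 4*(-4*A) = -16*A)
s(r) = r*(-16*r + r²*(1 + r²)) (s(r) = r*(r²*(1 + r²) - 16*r) = r*(-16*r + r²*(1 + r²)))
-s(-5) = -(-5)²*(-16 - 5 + (-5)³) = -25*(-16 - 5 - 125) = -25*(-146) = -1*(-3650) = 3650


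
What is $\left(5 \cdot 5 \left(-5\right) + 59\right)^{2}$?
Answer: $4356$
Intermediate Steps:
$\left(5 \cdot 5 \left(-5\right) + 59\right)^{2} = \left(25 \left(-5\right) + 59\right)^{2} = \left(-125 + 59\right)^{2} = \left(-66\right)^{2} = 4356$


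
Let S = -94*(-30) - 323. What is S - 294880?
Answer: -292383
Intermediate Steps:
S = 2497 (S = 2820 - 323 = 2497)
S - 294880 = 2497 - 294880 = -292383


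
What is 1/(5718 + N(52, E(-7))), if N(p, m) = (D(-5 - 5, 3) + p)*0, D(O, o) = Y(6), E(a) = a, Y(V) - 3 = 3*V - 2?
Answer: 1/5718 ≈ 0.00017489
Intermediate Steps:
Y(V) = 1 + 3*V (Y(V) = 3 + (3*V - 2) = 3 + (-2 + 3*V) = 1 + 3*V)
D(O, o) = 19 (D(O, o) = 1 + 3*6 = 1 + 18 = 19)
N(p, m) = 0 (N(p, m) = (19 + p)*0 = 0)
1/(5718 + N(52, E(-7))) = 1/(5718 + 0) = 1/5718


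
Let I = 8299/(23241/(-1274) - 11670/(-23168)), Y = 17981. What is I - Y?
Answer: -2414860968829/130894977 ≈ -18449.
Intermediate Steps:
I = -61238387392/130894977 (I = 8299/(23241*(-1/1274) - 11670*(-1/23168)) = 8299/(-23241/1274 + 5835/11584) = 8299/(-130894977/7379008) = 8299*(-7379008/130894977) = -61238387392/130894977 ≈ -467.84)
I - Y = -61238387392/130894977 - 1*17981 = -61238387392/130894977 - 17981 = -2414860968829/130894977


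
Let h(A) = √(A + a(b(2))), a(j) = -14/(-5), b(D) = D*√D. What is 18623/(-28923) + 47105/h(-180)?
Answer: -18623/28923 - 47105*I*√4430/886 ≈ -0.64388 - 3538.6*I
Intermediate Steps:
b(D) = D^(3/2)
a(j) = 14/5 (a(j) = -14*(-⅕) = 14/5)
h(A) = √(14/5 + A) (h(A) = √(A + 14/5) = √(14/5 + A))
18623/(-28923) + 47105/h(-180) = 18623/(-28923) + 47105/((√(70 + 25*(-180))/5)) = 18623*(-1/28923) + 47105/((√(70 - 4500)/5)) = -18623/28923 + 47105/((√(-4430)/5)) = -18623/28923 + 47105/(((I*√4430)/5)) = -18623/28923 + 47105/((I*√4430/5)) = -18623/28923 + 47105*(-I*√4430/886) = -18623/28923 - 47105*I*√4430/886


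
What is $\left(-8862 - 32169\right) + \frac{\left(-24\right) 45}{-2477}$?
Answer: $- \frac{101632707}{2477} \approx -41031.0$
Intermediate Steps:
$\left(-8862 - 32169\right) + \frac{\left(-24\right) 45}{-2477} = -41031 - - \frac{1080}{2477} = -41031 + \frac{1080}{2477} = - \frac{101632707}{2477}$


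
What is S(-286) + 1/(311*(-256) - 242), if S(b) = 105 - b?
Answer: 31224477/79858 ≈ 391.00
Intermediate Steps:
S(-286) + 1/(311*(-256) - 242) = (105 - 1*(-286)) + 1/(311*(-256) - 242) = (105 + 286) + 1/(-79616 - 242) = 391 + 1/(-79858) = 391 - 1/79858 = 31224477/79858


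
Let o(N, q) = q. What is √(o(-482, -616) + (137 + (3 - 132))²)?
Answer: 2*I*√138 ≈ 23.495*I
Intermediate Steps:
√(o(-482, -616) + (137 + (3 - 132))²) = √(-616 + (137 + (3 - 132))²) = √(-616 + (137 - 129)²) = √(-616 + 8²) = √(-616 + 64) = √(-552) = 2*I*√138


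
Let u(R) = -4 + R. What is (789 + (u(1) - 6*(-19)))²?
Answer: 810000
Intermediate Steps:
(789 + (u(1) - 6*(-19)))² = (789 + ((-4 + 1) - 6*(-19)))² = (789 + (-3 + 114))² = (789 + 111)² = 900² = 810000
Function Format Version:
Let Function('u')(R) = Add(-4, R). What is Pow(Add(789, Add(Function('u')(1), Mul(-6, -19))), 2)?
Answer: 810000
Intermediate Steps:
Pow(Add(789, Add(Function('u')(1), Mul(-6, -19))), 2) = Pow(Add(789, Add(Add(-4, 1), Mul(-6, -19))), 2) = Pow(Add(789, Add(-3, 114)), 2) = Pow(Add(789, 111), 2) = Pow(900, 2) = 810000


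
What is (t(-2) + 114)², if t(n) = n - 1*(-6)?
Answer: 13924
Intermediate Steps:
t(n) = 6 + n (t(n) = n + 6 = 6 + n)
(t(-2) + 114)² = ((6 - 2) + 114)² = (4 + 114)² = 118² = 13924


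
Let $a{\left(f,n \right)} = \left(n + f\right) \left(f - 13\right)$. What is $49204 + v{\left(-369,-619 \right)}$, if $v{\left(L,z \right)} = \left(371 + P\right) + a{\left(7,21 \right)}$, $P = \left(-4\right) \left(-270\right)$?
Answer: $50487$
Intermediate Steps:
$a{\left(f,n \right)} = \left(-13 + f\right) \left(f + n\right)$ ($a{\left(f,n \right)} = \left(f + n\right) \left(-13 + f\right) = \left(-13 + f\right) \left(f + n\right)$)
$P = 1080$
$v{\left(L,z \right)} = 1283$ ($v{\left(L,z \right)} = \left(371 + 1080\right) + \left(7^{2} - 91 - 273 + 7 \cdot 21\right) = 1451 + \left(49 - 91 - 273 + 147\right) = 1451 - 168 = 1283$)
$49204 + v{\left(-369,-619 \right)} = 49204 + 1283 = 50487$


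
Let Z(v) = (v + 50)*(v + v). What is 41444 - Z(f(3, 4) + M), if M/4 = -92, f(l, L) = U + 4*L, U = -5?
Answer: -177754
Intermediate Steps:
f(l, L) = -5 + 4*L
M = -368 (M = 4*(-92) = -368)
Z(v) = 2*v*(50 + v) (Z(v) = (50 + v)*(2*v) = 2*v*(50 + v))
41444 - Z(f(3, 4) + M) = 41444 - 2*((-5 + 4*4) - 368)*(50 + ((-5 + 4*4) - 368)) = 41444 - 2*((-5 + 16) - 368)*(50 + ((-5 + 16) - 368)) = 41444 - 2*(11 - 368)*(50 + (11 - 368)) = 41444 - 2*(-357)*(50 - 357) = 41444 - 2*(-357)*(-307) = 41444 - 1*219198 = 41444 - 219198 = -177754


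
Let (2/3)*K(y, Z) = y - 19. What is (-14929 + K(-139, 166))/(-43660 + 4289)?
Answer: 15166/39371 ≈ 0.38521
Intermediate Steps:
K(y, Z) = -57/2 + 3*y/2 (K(y, Z) = 3*(y - 19)/2 = 3*(-19 + y)/2 = -57/2 + 3*y/2)
(-14929 + K(-139, 166))/(-43660 + 4289) = (-14929 + (-57/2 + (3/2)*(-139)))/(-43660 + 4289) = (-14929 + (-57/2 - 417/2))/(-39371) = (-14929 - 237)*(-1/39371) = -15166*(-1/39371) = 15166/39371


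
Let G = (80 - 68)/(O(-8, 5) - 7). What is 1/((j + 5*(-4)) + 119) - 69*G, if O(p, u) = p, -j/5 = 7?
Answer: 17669/320 ≈ 55.216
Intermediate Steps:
j = -35 (j = -5*7 = -35)
G = -4/5 (G = (80 - 68)/(-8 - 7) = 12/(-15) = 12*(-1/15) = -4/5 ≈ -0.80000)
1/((j + 5*(-4)) + 119) - 69*G = 1/((-35 + 5*(-4)) + 119) - 69*(-4/5) = 1/((-35 - 20) + 119) + 276/5 = 1/(-55 + 119) + 276/5 = 1/64 + 276/5 = 17669/320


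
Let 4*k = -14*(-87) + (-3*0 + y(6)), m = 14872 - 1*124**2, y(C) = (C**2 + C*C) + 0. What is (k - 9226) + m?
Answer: -18815/2 ≈ -9407.5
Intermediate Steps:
y(C) = 2*C**2 (y(C) = (C**2 + C**2) + 0 = 2*C**2 + 0 = 2*C**2)
m = -504 (m = 14872 - 1*15376 = 14872 - 15376 = -504)
k = 645/2 (k = (-14*(-87) + (-3*0 + 2*6**2))/4 = (1218 + (0 + 2*36))/4 = (1218 + (0 + 72))/4 = (1218 + 72)/4 = (1/4)*1290 = 645/2 ≈ 322.50)
(k - 9226) + m = (645/2 - 9226) - 504 = -17807/2 - 504 = -18815/2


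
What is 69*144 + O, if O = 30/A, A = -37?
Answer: 367602/37 ≈ 9935.2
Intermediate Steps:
O = -30/37 (O = 30/(-37) = 30*(-1/37) = -30/37 ≈ -0.81081)
69*144 + O = 69*144 - 30/37 = 9936 - 30/37 = 367602/37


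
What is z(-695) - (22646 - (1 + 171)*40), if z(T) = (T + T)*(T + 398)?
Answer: 397064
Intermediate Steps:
z(T) = 2*T*(398 + T) (z(T) = (2*T)*(398 + T) = 2*T*(398 + T))
z(-695) - (22646 - (1 + 171)*40) = 2*(-695)*(398 - 695) - (22646 - (1 + 171)*40) = 2*(-695)*(-297) - (22646 - 172*40) = 412830 - (22646 - 1*6880) = 412830 - (22646 - 6880) = 412830 - 1*15766 = 412830 - 15766 = 397064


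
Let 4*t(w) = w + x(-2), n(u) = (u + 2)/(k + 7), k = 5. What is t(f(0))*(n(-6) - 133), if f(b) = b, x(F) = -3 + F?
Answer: 500/3 ≈ 166.67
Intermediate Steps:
n(u) = ⅙ + u/12 (n(u) = (u + 2)/(5 + 7) = (2 + u)/12 = (2 + u)*(1/12) = ⅙ + u/12)
t(w) = -5/4 + w/4 (t(w) = (w + (-3 - 2))/4 = (w - 5)/4 = (-5 + w)/4 = -5/4 + w/4)
t(f(0))*(n(-6) - 133) = (-5/4 + (¼)*0)*((⅙ + (1/12)*(-6)) - 133) = (-5/4 + 0)*((⅙ - ½) - 133) = -5*(-⅓ - 133)/4 = -5/4*(-400/3) = 500/3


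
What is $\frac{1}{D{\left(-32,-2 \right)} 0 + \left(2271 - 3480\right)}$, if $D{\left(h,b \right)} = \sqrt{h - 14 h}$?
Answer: $- \frac{1}{1209} \approx -0.00082713$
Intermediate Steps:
$D{\left(h,b \right)} = \sqrt{13} \sqrt{- h}$ ($D{\left(h,b \right)} = \sqrt{- 13 h} = \sqrt{13} \sqrt{- h}$)
$\frac{1}{D{\left(-32,-2 \right)} 0 + \left(2271 - 3480\right)} = \frac{1}{\sqrt{13} \sqrt{\left(-1\right) \left(-32\right)} 0 + \left(2271 - 3480\right)} = \frac{1}{\sqrt{13} \sqrt{32} \cdot 0 - 1209} = \frac{1}{\sqrt{13} \cdot 4 \sqrt{2} \cdot 0 - 1209} = \frac{1}{4 \sqrt{26} \cdot 0 - 1209} = \frac{1}{0 - 1209} = \frac{1}{-1209} = - \frac{1}{1209}$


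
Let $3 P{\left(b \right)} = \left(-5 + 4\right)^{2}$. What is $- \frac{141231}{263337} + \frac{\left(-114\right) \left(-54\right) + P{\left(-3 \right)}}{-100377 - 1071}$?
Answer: $- \frac{15948792839}{26715011976} \approx -0.597$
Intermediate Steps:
$P{\left(b \right)} = \frac{1}{3}$ ($P{\left(b \right)} = \frac{\left(-5 + 4\right)^{2}}{3} = \frac{\left(-1\right)^{2}}{3} = \frac{1}{3} \cdot 1 = \frac{1}{3}$)
$- \frac{141231}{263337} + \frac{\left(-114\right) \left(-54\right) + P{\left(-3 \right)}}{-100377 - 1071} = - \frac{141231}{263337} + \frac{\left(-114\right) \left(-54\right) + \frac{1}{3}}{-100377 - 1071} = \left(-141231\right) \frac{1}{263337} + \frac{6156 + \frac{1}{3}}{-100377 - 1071} = - \frac{47077}{87779} + \frac{18469}{3 \left(-101448\right)} = - \frac{47077}{87779} + \frac{18469}{3} \left(- \frac{1}{101448}\right) = - \frac{47077}{87779} - \frac{18469}{304344} = - \frac{15948792839}{26715011976}$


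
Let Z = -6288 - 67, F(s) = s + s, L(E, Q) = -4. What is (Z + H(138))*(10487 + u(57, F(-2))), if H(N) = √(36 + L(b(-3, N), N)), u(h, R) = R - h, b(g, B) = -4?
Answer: -66257230 + 41704*√2 ≈ -6.6198e+7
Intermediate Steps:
F(s) = 2*s
H(N) = 4*√2 (H(N) = √(36 - 4) = √32 = 4*√2)
Z = -6355
(Z + H(138))*(10487 + u(57, F(-2))) = (-6355 + 4*√2)*(10487 + (2*(-2) - 1*57)) = (-6355 + 4*√2)*(10487 + (-4 - 57)) = (-6355 + 4*√2)*(10487 - 61) = (-6355 + 4*√2)*10426 = -66257230 + 41704*√2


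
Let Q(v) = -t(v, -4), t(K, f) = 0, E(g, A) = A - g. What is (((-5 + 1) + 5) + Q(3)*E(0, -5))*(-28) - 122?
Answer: -150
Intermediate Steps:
Q(v) = 0 (Q(v) = -1*0 = 0)
(((-5 + 1) + 5) + Q(3)*E(0, -5))*(-28) - 122 = (((-5 + 1) + 5) + 0*(-5 - 1*0))*(-28) - 122 = ((-4 + 5) + 0*(-5 + 0))*(-28) - 122 = (1 + 0*(-5))*(-28) - 122 = (1 + 0)*(-28) - 122 = 1*(-28) - 122 = -28 - 122 = -150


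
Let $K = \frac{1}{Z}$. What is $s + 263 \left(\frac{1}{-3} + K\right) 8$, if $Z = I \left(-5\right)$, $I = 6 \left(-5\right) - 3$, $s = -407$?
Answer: $- \frac{60257}{55} \approx -1095.6$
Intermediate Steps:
$I = -33$ ($I = -30 - 3 = -33$)
$Z = 165$ ($Z = \left(-33\right) \left(-5\right) = 165$)
$K = \frac{1}{165} \approx 0.0060606$
$s + 263 \left(\frac{1}{-3} + K\right) 8 = -407 + 263 \left(\frac{1}{-3} + \frac{1}{165}\right) 8 = -407 + 263 \left(- \frac{1}{3} + \frac{1}{165}\right) 8 = -407 + 263 \left(\left(- \frac{18}{55}\right) 8\right) = -407 + 263 \left(- \frac{144}{55}\right) = -407 - \frac{37872}{55} = - \frac{60257}{55}$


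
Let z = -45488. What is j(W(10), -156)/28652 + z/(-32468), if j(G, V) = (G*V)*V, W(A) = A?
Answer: 44253532/4472467 ≈ 9.8947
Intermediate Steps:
j(G, V) = G*V**2
j(W(10), -156)/28652 + z/(-32468) = (10*(-156)**2)/28652 - 45488/(-32468) = (10*24336)*(1/28652) - 45488*(-1/32468) = 243360*(1/28652) + 11372/8117 = 4680/551 + 11372/8117 = 44253532/4472467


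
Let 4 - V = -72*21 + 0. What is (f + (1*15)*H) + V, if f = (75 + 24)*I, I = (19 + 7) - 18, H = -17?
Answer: 2053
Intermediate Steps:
I = 8 (I = 26 - 18 = 8)
f = 792 (f = (75 + 24)*8 = 99*8 = 792)
V = 1516 (V = 4 - (-72*21 + 0) = 4 - (-1512 + 0) = 4 - 1*(-1512) = 4 + 1512 = 1516)
(f + (1*15)*H) + V = (792 + (1*15)*(-17)) + 1516 = (792 + 15*(-17)) + 1516 = (792 - 255) + 1516 = 537 + 1516 = 2053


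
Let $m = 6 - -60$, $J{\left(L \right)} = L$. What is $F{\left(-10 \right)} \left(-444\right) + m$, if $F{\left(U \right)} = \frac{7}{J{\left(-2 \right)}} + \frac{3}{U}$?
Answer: $\frac{8766}{5} \approx 1753.2$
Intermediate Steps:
$m = 66$ ($m = 6 + 60 = 66$)
$F{\left(U \right)} = - \frac{7}{2} + \frac{3}{U}$ ($F{\left(U \right)} = \frac{7}{-2} + \frac{3}{U} = 7 \left(- \frac{1}{2}\right) + \frac{3}{U} = - \frac{7}{2} + \frac{3}{U}$)
$F{\left(-10 \right)} \left(-444\right) + m = \left(- \frac{7}{2} + \frac{3}{-10}\right) \left(-444\right) + 66 = \left(- \frac{7}{2} + 3 \left(- \frac{1}{10}\right)\right) \left(-444\right) + 66 = \left(- \frac{7}{2} - \frac{3}{10}\right) \left(-444\right) + 66 = \left(- \frac{19}{5}\right) \left(-444\right) + 66 = \frac{8436}{5} + 66 = \frac{8766}{5}$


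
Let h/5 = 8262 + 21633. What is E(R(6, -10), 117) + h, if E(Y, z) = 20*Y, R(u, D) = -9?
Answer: 149295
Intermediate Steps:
h = 149475 (h = 5*(8262 + 21633) = 5*29895 = 149475)
E(R(6, -10), 117) + h = 20*(-9) + 149475 = -180 + 149475 = 149295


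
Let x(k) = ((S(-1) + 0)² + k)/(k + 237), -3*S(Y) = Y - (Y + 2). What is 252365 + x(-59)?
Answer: 404288203/1602 ≈ 2.5236e+5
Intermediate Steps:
S(Y) = ⅔ (S(Y) = -(Y - (Y + 2))/3 = -(Y - (2 + Y))/3 = -(Y + (-2 - Y))/3 = -⅓*(-2) = ⅔)
x(k) = (4/9 + k)/(237 + k) (x(k) = ((⅔ + 0)² + k)/(k + 237) = ((⅔)² + k)/(237 + k) = (4/9 + k)/(237 + k))
252365 + x(-59) = 252365 + (4/9 - 59)/(237 - 59) = 252365 - 527/9/178 = 252365 + (1/178)*(-527/9) = 252365 - 527/1602 = 404288203/1602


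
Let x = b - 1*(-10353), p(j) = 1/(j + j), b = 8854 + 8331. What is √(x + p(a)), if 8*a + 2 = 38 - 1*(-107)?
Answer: √563125134/143 ≈ 165.95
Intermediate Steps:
b = 17185
a = 143/8 (a = -¼ + (38 - 1*(-107))/8 = -¼ + (38 + 107)/8 = -¼ + (⅛)*145 = -¼ + 145/8 = 143/8 ≈ 17.875)
p(j) = 1/(2*j)
x = 27538 (x = 17185 - 1*(-10353) = 17185 + 10353 = 27538)
√(x + p(a)) = √(27538 + 1/(2*(143/8))) = √(27538 + (½)*(8/143)) = √(27538 + 4/143) = √(3937938/143) = √563125134/143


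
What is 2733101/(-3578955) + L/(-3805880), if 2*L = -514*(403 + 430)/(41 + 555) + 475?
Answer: -247969826296295/324726386408736 ≈ -0.76363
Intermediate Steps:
L = -72531/596 (L = (-514*(403 + 430)/(41 + 555) + 475)/2 = (-428162/596 + 475)/2 = (-514*833/596 + 475)/2 = (-214081/298 + 475)/2 = (½)*(-72531/298) = -72531/596 ≈ -121.70)
2733101/(-3578955) + L/(-3805880) = 2733101/(-3578955) - 72531/596/(-3805880) = 2733101*(-1/3578955) - 72531/596*(-1/3805880) = -2733101/3578955 + 72531/2268304480 = -247969826296295/324726386408736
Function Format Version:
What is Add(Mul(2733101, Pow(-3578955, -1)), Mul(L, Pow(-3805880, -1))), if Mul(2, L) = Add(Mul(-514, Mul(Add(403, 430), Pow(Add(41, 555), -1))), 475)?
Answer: Rational(-247969826296295, 324726386408736) ≈ -0.76363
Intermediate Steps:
L = Rational(-72531, 596) (L = Mul(Rational(1, 2), Add(Mul(-514, Mul(Add(403, 430), Pow(Add(41, 555), -1))), 475)) = Mul(Rational(1, 2), Add(Mul(-514, Mul(833, Pow(596, -1))), 475)) = Mul(Rational(1, 2), Add(Mul(-514, Mul(833, Rational(1, 596))), 475)) = Mul(Rational(1, 2), Add(Mul(-514, Rational(833, 596)), 475)) = Mul(Rational(1, 2), Add(Rational(-214081, 298), 475)) = Mul(Rational(1, 2), Rational(-72531, 298)) = Rational(-72531, 596) ≈ -121.70)
Add(Mul(2733101, Pow(-3578955, -1)), Mul(L, Pow(-3805880, -1))) = Add(Mul(2733101, Pow(-3578955, -1)), Mul(Rational(-72531, 596), Pow(-3805880, -1))) = Add(Mul(2733101, Rational(-1, 3578955)), Mul(Rational(-72531, 596), Rational(-1, 3805880))) = Add(Rational(-2733101, 3578955), Rational(72531, 2268304480)) = Rational(-247969826296295, 324726386408736)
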